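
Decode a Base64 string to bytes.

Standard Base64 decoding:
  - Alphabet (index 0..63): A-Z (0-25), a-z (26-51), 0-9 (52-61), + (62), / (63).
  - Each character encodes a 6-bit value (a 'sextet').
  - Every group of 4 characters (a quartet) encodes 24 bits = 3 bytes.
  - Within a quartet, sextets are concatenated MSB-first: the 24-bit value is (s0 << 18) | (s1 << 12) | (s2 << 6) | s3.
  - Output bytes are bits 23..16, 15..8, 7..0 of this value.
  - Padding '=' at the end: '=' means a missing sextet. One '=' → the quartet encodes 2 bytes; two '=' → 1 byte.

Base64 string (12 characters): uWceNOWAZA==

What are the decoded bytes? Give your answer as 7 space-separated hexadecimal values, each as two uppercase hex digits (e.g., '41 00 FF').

After char 0 ('u'=46): chars_in_quartet=1 acc=0x2E bytes_emitted=0
After char 1 ('W'=22): chars_in_quartet=2 acc=0xB96 bytes_emitted=0
After char 2 ('c'=28): chars_in_quartet=3 acc=0x2E59C bytes_emitted=0
After char 3 ('e'=30): chars_in_quartet=4 acc=0xB9671E -> emit B9 67 1E, reset; bytes_emitted=3
After char 4 ('N'=13): chars_in_quartet=1 acc=0xD bytes_emitted=3
After char 5 ('O'=14): chars_in_quartet=2 acc=0x34E bytes_emitted=3
After char 6 ('W'=22): chars_in_quartet=3 acc=0xD396 bytes_emitted=3
After char 7 ('A'=0): chars_in_quartet=4 acc=0x34E580 -> emit 34 E5 80, reset; bytes_emitted=6
After char 8 ('Z'=25): chars_in_quartet=1 acc=0x19 bytes_emitted=6
After char 9 ('A'=0): chars_in_quartet=2 acc=0x640 bytes_emitted=6
Padding '==': partial quartet acc=0x640 -> emit 64; bytes_emitted=7

Answer: B9 67 1E 34 E5 80 64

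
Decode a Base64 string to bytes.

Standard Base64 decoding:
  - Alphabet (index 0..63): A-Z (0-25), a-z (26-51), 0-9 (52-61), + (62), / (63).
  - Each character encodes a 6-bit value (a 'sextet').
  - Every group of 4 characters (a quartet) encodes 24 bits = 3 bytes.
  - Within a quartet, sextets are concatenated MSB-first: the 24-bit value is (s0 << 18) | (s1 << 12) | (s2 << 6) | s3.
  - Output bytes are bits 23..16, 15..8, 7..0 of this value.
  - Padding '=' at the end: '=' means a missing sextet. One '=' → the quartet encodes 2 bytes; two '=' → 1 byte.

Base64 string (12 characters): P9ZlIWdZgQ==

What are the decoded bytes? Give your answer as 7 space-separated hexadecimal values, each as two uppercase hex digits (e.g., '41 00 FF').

Answer: 3F D6 65 21 67 59 81

Derivation:
After char 0 ('P'=15): chars_in_quartet=1 acc=0xF bytes_emitted=0
After char 1 ('9'=61): chars_in_quartet=2 acc=0x3FD bytes_emitted=0
After char 2 ('Z'=25): chars_in_quartet=3 acc=0xFF59 bytes_emitted=0
After char 3 ('l'=37): chars_in_quartet=4 acc=0x3FD665 -> emit 3F D6 65, reset; bytes_emitted=3
After char 4 ('I'=8): chars_in_quartet=1 acc=0x8 bytes_emitted=3
After char 5 ('W'=22): chars_in_quartet=2 acc=0x216 bytes_emitted=3
After char 6 ('d'=29): chars_in_quartet=3 acc=0x859D bytes_emitted=3
After char 7 ('Z'=25): chars_in_quartet=4 acc=0x216759 -> emit 21 67 59, reset; bytes_emitted=6
After char 8 ('g'=32): chars_in_quartet=1 acc=0x20 bytes_emitted=6
After char 9 ('Q'=16): chars_in_quartet=2 acc=0x810 bytes_emitted=6
Padding '==': partial quartet acc=0x810 -> emit 81; bytes_emitted=7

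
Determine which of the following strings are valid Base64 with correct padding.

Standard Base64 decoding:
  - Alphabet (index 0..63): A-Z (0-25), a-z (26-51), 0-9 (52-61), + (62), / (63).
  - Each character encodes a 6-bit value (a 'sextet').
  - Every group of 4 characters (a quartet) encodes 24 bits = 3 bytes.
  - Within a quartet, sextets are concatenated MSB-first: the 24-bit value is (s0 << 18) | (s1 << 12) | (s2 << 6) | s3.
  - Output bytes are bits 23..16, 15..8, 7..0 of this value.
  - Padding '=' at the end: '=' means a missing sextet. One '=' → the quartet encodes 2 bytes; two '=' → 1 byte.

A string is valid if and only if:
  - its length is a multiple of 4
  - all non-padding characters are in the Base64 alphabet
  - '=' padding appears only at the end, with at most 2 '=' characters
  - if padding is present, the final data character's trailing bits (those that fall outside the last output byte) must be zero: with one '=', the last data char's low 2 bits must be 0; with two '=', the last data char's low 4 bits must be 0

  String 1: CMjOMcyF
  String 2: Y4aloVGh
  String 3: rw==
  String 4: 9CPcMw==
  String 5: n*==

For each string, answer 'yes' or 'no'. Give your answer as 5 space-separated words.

Answer: yes yes yes yes no

Derivation:
String 1: 'CMjOMcyF' → valid
String 2: 'Y4aloVGh' → valid
String 3: 'rw==' → valid
String 4: '9CPcMw==' → valid
String 5: 'n*==' → invalid (bad char(s): ['*'])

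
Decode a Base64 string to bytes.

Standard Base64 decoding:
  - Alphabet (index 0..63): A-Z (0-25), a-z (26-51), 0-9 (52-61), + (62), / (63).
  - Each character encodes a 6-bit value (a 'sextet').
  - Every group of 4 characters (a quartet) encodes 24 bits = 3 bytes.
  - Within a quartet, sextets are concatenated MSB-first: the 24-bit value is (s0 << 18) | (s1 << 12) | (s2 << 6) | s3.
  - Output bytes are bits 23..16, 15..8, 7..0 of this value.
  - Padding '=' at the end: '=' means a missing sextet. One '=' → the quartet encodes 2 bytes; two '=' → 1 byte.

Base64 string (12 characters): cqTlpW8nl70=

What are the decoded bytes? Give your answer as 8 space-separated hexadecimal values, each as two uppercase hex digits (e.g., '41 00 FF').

Answer: 72 A4 E5 A5 6F 27 97 BD

Derivation:
After char 0 ('c'=28): chars_in_quartet=1 acc=0x1C bytes_emitted=0
After char 1 ('q'=42): chars_in_quartet=2 acc=0x72A bytes_emitted=0
After char 2 ('T'=19): chars_in_quartet=3 acc=0x1CA93 bytes_emitted=0
After char 3 ('l'=37): chars_in_quartet=4 acc=0x72A4E5 -> emit 72 A4 E5, reset; bytes_emitted=3
After char 4 ('p'=41): chars_in_quartet=1 acc=0x29 bytes_emitted=3
After char 5 ('W'=22): chars_in_quartet=2 acc=0xA56 bytes_emitted=3
After char 6 ('8'=60): chars_in_quartet=3 acc=0x295BC bytes_emitted=3
After char 7 ('n'=39): chars_in_quartet=4 acc=0xA56F27 -> emit A5 6F 27, reset; bytes_emitted=6
After char 8 ('l'=37): chars_in_quartet=1 acc=0x25 bytes_emitted=6
After char 9 ('7'=59): chars_in_quartet=2 acc=0x97B bytes_emitted=6
After char 10 ('0'=52): chars_in_quartet=3 acc=0x25EF4 bytes_emitted=6
Padding '=': partial quartet acc=0x25EF4 -> emit 97 BD; bytes_emitted=8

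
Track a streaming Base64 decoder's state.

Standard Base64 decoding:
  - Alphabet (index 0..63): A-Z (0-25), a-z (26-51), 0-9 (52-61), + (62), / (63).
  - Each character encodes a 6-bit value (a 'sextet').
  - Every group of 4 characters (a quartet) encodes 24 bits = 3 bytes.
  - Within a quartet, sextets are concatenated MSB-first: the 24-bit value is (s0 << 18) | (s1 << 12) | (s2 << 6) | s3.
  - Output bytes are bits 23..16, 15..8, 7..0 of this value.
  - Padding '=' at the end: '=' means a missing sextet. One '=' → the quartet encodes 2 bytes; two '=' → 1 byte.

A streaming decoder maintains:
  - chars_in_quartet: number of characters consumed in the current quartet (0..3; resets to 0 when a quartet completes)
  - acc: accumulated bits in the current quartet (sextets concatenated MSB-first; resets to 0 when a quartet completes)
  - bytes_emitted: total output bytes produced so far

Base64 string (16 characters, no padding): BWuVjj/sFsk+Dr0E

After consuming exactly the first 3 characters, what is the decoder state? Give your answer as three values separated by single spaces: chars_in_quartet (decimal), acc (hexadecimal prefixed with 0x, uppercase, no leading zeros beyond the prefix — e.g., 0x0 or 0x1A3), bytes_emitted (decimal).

Answer: 3 0x15AE 0

Derivation:
After char 0 ('B'=1): chars_in_quartet=1 acc=0x1 bytes_emitted=0
After char 1 ('W'=22): chars_in_quartet=2 acc=0x56 bytes_emitted=0
After char 2 ('u'=46): chars_in_quartet=3 acc=0x15AE bytes_emitted=0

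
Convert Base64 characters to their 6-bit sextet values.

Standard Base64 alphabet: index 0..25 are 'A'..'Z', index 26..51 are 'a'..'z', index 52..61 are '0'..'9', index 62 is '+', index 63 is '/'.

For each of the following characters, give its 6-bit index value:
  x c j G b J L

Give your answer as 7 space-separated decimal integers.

'x': a..z range, 26 + ord('x') − ord('a') = 49
'c': a..z range, 26 + ord('c') − ord('a') = 28
'j': a..z range, 26 + ord('j') − ord('a') = 35
'G': A..Z range, ord('G') − ord('A') = 6
'b': a..z range, 26 + ord('b') − ord('a') = 27
'J': A..Z range, ord('J') − ord('A') = 9
'L': A..Z range, ord('L') − ord('A') = 11

Answer: 49 28 35 6 27 9 11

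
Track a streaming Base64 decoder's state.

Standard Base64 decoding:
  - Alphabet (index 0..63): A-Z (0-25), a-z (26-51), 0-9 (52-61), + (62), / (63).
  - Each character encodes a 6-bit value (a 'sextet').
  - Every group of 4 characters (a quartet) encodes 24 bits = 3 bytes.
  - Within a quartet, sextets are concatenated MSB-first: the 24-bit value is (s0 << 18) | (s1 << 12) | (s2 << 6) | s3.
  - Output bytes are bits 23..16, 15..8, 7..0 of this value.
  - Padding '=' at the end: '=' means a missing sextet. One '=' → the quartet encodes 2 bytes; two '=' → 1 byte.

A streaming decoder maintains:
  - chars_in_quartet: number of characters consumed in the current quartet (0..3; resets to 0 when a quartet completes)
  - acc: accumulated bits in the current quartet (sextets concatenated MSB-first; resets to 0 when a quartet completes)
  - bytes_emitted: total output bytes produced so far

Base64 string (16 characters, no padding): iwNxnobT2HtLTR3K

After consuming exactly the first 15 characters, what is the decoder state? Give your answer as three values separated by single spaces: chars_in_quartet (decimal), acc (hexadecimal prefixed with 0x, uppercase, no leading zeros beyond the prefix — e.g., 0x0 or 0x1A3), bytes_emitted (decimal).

After char 0 ('i'=34): chars_in_quartet=1 acc=0x22 bytes_emitted=0
After char 1 ('w'=48): chars_in_quartet=2 acc=0x8B0 bytes_emitted=0
After char 2 ('N'=13): chars_in_quartet=3 acc=0x22C0D bytes_emitted=0
After char 3 ('x'=49): chars_in_quartet=4 acc=0x8B0371 -> emit 8B 03 71, reset; bytes_emitted=3
After char 4 ('n'=39): chars_in_quartet=1 acc=0x27 bytes_emitted=3
After char 5 ('o'=40): chars_in_quartet=2 acc=0x9E8 bytes_emitted=3
After char 6 ('b'=27): chars_in_quartet=3 acc=0x27A1B bytes_emitted=3
After char 7 ('T'=19): chars_in_quartet=4 acc=0x9E86D3 -> emit 9E 86 D3, reset; bytes_emitted=6
After char 8 ('2'=54): chars_in_quartet=1 acc=0x36 bytes_emitted=6
After char 9 ('H'=7): chars_in_quartet=2 acc=0xD87 bytes_emitted=6
After char 10 ('t'=45): chars_in_quartet=3 acc=0x361ED bytes_emitted=6
After char 11 ('L'=11): chars_in_quartet=4 acc=0xD87B4B -> emit D8 7B 4B, reset; bytes_emitted=9
After char 12 ('T'=19): chars_in_quartet=1 acc=0x13 bytes_emitted=9
After char 13 ('R'=17): chars_in_quartet=2 acc=0x4D1 bytes_emitted=9
After char 14 ('3'=55): chars_in_quartet=3 acc=0x13477 bytes_emitted=9

Answer: 3 0x13477 9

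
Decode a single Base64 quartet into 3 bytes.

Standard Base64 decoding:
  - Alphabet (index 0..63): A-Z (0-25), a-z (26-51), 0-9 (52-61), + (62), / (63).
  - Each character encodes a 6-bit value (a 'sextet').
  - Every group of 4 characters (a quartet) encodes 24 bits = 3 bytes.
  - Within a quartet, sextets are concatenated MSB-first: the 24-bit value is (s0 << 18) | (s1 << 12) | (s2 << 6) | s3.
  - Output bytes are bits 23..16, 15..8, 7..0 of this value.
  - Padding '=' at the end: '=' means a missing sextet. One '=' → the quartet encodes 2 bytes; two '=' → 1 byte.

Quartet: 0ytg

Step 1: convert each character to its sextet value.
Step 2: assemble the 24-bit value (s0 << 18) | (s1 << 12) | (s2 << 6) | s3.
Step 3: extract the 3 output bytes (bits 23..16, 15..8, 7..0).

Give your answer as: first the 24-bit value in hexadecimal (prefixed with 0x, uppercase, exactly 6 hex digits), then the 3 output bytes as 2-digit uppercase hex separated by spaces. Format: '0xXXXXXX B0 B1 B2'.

Answer: 0xD32B60 D3 2B 60

Derivation:
Sextets: 0=52, y=50, t=45, g=32
24-bit: (52<<18) | (50<<12) | (45<<6) | 32
      = 0xD00000 | 0x032000 | 0x000B40 | 0x000020
      = 0xD32B60
Bytes: (v>>16)&0xFF=D3, (v>>8)&0xFF=2B, v&0xFF=60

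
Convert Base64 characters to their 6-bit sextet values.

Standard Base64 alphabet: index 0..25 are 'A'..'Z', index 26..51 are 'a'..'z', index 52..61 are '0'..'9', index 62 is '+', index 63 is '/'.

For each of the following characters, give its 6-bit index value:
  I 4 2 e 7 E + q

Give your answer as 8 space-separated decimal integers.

Answer: 8 56 54 30 59 4 62 42

Derivation:
'I': A..Z range, ord('I') − ord('A') = 8
'4': 0..9 range, 52 + ord('4') − ord('0') = 56
'2': 0..9 range, 52 + ord('2') − ord('0') = 54
'e': a..z range, 26 + ord('e') − ord('a') = 30
'7': 0..9 range, 52 + ord('7') − ord('0') = 59
'E': A..Z range, ord('E') − ord('A') = 4
'+': index 62
'q': a..z range, 26 + ord('q') − ord('a') = 42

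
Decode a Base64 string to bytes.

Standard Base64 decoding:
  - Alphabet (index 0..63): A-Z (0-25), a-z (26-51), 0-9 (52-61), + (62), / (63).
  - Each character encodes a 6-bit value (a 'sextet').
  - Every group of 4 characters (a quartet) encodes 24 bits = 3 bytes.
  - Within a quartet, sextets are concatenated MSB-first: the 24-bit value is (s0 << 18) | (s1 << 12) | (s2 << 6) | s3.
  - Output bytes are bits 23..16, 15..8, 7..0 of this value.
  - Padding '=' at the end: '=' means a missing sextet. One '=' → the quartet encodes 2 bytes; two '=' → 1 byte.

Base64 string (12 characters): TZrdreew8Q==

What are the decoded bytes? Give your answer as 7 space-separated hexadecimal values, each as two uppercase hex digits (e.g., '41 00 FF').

After char 0 ('T'=19): chars_in_quartet=1 acc=0x13 bytes_emitted=0
After char 1 ('Z'=25): chars_in_quartet=2 acc=0x4D9 bytes_emitted=0
After char 2 ('r'=43): chars_in_quartet=3 acc=0x1366B bytes_emitted=0
After char 3 ('d'=29): chars_in_quartet=4 acc=0x4D9ADD -> emit 4D 9A DD, reset; bytes_emitted=3
After char 4 ('r'=43): chars_in_quartet=1 acc=0x2B bytes_emitted=3
After char 5 ('e'=30): chars_in_quartet=2 acc=0xADE bytes_emitted=3
After char 6 ('e'=30): chars_in_quartet=3 acc=0x2B79E bytes_emitted=3
After char 7 ('w'=48): chars_in_quartet=4 acc=0xADE7B0 -> emit AD E7 B0, reset; bytes_emitted=6
After char 8 ('8'=60): chars_in_quartet=1 acc=0x3C bytes_emitted=6
After char 9 ('Q'=16): chars_in_quartet=2 acc=0xF10 bytes_emitted=6
Padding '==': partial quartet acc=0xF10 -> emit F1; bytes_emitted=7

Answer: 4D 9A DD AD E7 B0 F1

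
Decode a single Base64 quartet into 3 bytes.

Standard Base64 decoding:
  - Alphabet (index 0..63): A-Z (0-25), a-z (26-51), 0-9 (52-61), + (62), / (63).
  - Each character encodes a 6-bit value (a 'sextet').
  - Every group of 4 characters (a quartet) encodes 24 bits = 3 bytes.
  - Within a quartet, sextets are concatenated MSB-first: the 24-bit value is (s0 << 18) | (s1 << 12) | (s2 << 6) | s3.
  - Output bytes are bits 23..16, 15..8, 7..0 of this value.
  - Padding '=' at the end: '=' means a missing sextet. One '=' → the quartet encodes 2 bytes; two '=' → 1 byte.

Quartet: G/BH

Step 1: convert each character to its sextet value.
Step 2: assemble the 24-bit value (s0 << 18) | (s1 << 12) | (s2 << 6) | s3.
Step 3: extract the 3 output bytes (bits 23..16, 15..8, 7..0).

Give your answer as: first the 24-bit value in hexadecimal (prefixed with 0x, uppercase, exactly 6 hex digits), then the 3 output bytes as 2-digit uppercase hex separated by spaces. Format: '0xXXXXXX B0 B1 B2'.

Sextets: G=6, /=63, B=1, H=7
24-bit: (6<<18) | (63<<12) | (1<<6) | 7
      = 0x180000 | 0x03F000 | 0x000040 | 0x000007
      = 0x1BF047
Bytes: (v>>16)&0xFF=1B, (v>>8)&0xFF=F0, v&0xFF=47

Answer: 0x1BF047 1B F0 47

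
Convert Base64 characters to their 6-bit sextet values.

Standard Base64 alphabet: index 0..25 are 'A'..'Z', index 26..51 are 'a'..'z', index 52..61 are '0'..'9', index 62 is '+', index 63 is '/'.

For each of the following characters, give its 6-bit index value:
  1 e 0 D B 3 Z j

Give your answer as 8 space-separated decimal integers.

'1': 0..9 range, 52 + ord('1') − ord('0') = 53
'e': a..z range, 26 + ord('e') − ord('a') = 30
'0': 0..9 range, 52 + ord('0') − ord('0') = 52
'D': A..Z range, ord('D') − ord('A') = 3
'B': A..Z range, ord('B') − ord('A') = 1
'3': 0..9 range, 52 + ord('3') − ord('0') = 55
'Z': A..Z range, ord('Z') − ord('A') = 25
'j': a..z range, 26 + ord('j') − ord('a') = 35

Answer: 53 30 52 3 1 55 25 35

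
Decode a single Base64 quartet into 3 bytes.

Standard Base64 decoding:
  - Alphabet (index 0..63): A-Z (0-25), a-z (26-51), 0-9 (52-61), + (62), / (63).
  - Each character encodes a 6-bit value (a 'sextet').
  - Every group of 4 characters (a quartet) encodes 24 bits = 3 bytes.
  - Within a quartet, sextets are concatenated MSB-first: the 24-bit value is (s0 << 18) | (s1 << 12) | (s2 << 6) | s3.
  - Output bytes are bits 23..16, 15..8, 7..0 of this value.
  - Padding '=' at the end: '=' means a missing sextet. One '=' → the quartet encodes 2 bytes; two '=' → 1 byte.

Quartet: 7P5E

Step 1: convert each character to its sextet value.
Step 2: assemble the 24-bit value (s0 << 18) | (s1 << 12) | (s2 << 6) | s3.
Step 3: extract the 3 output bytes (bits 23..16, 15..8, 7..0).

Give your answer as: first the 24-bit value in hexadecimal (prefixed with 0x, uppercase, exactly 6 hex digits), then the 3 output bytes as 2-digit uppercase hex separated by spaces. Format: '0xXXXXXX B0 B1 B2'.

Answer: 0xECFE44 EC FE 44

Derivation:
Sextets: 7=59, P=15, 5=57, E=4
24-bit: (59<<18) | (15<<12) | (57<<6) | 4
      = 0xEC0000 | 0x00F000 | 0x000E40 | 0x000004
      = 0xECFE44
Bytes: (v>>16)&0xFF=EC, (v>>8)&0xFF=FE, v&0xFF=44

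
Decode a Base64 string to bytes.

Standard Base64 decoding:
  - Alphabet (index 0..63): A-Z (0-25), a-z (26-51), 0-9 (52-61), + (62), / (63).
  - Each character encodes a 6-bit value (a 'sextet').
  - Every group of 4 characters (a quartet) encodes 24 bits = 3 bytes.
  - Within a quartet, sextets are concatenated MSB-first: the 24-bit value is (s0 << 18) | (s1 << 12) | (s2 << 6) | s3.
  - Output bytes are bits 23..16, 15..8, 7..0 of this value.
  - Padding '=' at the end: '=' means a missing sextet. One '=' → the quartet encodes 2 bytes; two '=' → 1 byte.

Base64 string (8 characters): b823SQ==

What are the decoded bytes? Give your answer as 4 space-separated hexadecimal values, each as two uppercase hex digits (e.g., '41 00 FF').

After char 0 ('b'=27): chars_in_quartet=1 acc=0x1B bytes_emitted=0
After char 1 ('8'=60): chars_in_quartet=2 acc=0x6FC bytes_emitted=0
After char 2 ('2'=54): chars_in_quartet=3 acc=0x1BF36 bytes_emitted=0
After char 3 ('3'=55): chars_in_quartet=4 acc=0x6FCDB7 -> emit 6F CD B7, reset; bytes_emitted=3
After char 4 ('S'=18): chars_in_quartet=1 acc=0x12 bytes_emitted=3
After char 5 ('Q'=16): chars_in_quartet=2 acc=0x490 bytes_emitted=3
Padding '==': partial quartet acc=0x490 -> emit 49; bytes_emitted=4

Answer: 6F CD B7 49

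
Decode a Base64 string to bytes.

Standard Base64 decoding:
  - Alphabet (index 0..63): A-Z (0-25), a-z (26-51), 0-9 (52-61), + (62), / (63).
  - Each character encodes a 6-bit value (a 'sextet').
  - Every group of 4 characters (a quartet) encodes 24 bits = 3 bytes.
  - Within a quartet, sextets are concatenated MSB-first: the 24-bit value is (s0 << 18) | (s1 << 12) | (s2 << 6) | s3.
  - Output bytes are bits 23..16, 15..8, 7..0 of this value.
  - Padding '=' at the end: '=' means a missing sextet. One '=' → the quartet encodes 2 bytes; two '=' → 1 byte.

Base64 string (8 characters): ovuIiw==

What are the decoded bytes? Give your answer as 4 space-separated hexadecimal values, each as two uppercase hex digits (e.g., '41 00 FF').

Answer: A2 FB 88 8B

Derivation:
After char 0 ('o'=40): chars_in_quartet=1 acc=0x28 bytes_emitted=0
After char 1 ('v'=47): chars_in_quartet=2 acc=0xA2F bytes_emitted=0
After char 2 ('u'=46): chars_in_quartet=3 acc=0x28BEE bytes_emitted=0
After char 3 ('I'=8): chars_in_quartet=4 acc=0xA2FB88 -> emit A2 FB 88, reset; bytes_emitted=3
After char 4 ('i'=34): chars_in_quartet=1 acc=0x22 bytes_emitted=3
After char 5 ('w'=48): chars_in_quartet=2 acc=0x8B0 bytes_emitted=3
Padding '==': partial quartet acc=0x8B0 -> emit 8B; bytes_emitted=4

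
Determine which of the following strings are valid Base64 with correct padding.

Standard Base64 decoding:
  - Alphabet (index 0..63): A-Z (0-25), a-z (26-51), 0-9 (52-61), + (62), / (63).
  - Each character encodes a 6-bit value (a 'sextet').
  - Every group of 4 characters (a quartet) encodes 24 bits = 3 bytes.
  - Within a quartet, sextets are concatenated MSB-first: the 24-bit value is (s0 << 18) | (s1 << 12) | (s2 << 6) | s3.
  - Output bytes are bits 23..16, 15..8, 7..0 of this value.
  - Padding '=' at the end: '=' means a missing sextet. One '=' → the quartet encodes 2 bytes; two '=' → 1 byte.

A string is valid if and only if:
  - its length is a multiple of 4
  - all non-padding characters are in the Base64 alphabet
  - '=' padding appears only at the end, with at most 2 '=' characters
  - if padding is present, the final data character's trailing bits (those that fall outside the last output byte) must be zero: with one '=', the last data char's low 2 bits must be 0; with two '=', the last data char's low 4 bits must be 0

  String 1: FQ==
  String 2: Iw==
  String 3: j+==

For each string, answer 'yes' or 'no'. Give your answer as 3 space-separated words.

String 1: 'FQ==' → valid
String 2: 'Iw==' → valid
String 3: 'j+==' → invalid (bad trailing bits)

Answer: yes yes no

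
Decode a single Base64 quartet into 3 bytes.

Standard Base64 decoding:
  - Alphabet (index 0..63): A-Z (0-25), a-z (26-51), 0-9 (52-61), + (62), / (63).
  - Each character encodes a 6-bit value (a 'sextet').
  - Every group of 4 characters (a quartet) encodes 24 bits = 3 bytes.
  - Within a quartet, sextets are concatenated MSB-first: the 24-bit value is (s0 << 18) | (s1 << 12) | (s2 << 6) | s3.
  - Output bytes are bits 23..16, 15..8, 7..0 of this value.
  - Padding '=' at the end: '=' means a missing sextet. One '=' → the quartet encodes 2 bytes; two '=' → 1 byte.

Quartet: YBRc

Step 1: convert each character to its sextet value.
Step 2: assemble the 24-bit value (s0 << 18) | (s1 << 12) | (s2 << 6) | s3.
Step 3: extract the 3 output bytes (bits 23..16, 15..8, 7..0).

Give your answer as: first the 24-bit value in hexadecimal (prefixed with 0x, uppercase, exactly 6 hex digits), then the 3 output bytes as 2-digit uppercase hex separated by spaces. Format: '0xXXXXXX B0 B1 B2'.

Answer: 0x60145C 60 14 5C

Derivation:
Sextets: Y=24, B=1, R=17, c=28
24-bit: (24<<18) | (1<<12) | (17<<6) | 28
      = 0x600000 | 0x001000 | 0x000440 | 0x00001C
      = 0x60145C
Bytes: (v>>16)&0xFF=60, (v>>8)&0xFF=14, v&0xFF=5C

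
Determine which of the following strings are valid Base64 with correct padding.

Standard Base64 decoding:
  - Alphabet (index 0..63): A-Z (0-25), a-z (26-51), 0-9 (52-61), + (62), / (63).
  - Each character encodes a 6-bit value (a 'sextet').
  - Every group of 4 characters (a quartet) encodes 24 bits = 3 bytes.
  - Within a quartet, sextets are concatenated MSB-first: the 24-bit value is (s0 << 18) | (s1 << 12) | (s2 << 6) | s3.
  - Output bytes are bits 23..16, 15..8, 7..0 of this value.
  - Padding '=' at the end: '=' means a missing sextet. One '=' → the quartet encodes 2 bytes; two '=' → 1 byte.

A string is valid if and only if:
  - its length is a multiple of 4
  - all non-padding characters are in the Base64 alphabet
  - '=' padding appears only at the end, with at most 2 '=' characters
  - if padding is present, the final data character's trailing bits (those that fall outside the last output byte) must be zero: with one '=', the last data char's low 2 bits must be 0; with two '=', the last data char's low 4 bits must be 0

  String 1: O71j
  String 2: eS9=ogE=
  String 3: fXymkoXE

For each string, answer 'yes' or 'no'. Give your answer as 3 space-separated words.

Answer: yes no yes

Derivation:
String 1: 'O71j' → valid
String 2: 'eS9=ogE=' → invalid (bad char(s): ['=']; '=' in middle)
String 3: 'fXymkoXE' → valid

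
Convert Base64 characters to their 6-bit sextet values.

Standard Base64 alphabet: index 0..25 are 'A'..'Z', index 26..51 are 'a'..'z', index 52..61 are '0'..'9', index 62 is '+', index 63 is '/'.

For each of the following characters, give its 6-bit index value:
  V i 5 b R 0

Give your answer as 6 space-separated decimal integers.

Answer: 21 34 57 27 17 52

Derivation:
'V': A..Z range, ord('V') − ord('A') = 21
'i': a..z range, 26 + ord('i') − ord('a') = 34
'5': 0..9 range, 52 + ord('5') − ord('0') = 57
'b': a..z range, 26 + ord('b') − ord('a') = 27
'R': A..Z range, ord('R') − ord('A') = 17
'0': 0..9 range, 52 + ord('0') − ord('0') = 52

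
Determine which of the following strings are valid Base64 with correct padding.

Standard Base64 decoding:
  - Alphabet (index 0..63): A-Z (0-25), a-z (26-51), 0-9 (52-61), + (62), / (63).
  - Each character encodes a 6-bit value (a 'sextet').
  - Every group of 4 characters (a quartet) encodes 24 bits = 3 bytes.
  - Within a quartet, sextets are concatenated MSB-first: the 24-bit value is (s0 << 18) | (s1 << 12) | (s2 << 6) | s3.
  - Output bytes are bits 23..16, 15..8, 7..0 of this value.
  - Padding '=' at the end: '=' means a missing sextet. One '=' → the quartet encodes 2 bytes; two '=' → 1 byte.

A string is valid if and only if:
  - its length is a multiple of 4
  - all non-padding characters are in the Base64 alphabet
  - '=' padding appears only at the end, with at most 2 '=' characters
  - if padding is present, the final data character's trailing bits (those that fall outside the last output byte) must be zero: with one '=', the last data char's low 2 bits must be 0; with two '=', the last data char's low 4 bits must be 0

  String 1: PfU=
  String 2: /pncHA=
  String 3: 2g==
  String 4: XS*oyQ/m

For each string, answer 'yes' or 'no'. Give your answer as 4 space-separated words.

String 1: 'PfU=' → valid
String 2: '/pncHA=' → invalid (len=7 not mult of 4)
String 3: '2g==' → valid
String 4: 'XS*oyQ/m' → invalid (bad char(s): ['*'])

Answer: yes no yes no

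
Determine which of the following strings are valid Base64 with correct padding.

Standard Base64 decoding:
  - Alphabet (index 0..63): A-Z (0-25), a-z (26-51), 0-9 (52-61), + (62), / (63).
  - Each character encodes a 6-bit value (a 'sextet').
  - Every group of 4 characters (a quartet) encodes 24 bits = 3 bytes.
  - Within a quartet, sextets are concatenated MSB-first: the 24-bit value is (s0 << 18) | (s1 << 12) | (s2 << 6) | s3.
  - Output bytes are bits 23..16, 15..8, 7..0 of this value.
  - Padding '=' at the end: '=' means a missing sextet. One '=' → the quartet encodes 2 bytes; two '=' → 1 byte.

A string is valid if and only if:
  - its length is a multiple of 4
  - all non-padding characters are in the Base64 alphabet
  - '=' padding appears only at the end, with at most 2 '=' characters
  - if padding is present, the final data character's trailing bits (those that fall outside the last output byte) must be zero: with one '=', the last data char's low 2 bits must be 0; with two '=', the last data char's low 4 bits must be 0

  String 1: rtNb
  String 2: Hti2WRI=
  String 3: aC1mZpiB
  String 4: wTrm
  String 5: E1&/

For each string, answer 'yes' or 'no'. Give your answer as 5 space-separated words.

String 1: 'rtNb' → valid
String 2: 'Hti2WRI=' → valid
String 3: 'aC1mZpiB' → valid
String 4: 'wTrm' → valid
String 5: 'E1&/' → invalid (bad char(s): ['&'])

Answer: yes yes yes yes no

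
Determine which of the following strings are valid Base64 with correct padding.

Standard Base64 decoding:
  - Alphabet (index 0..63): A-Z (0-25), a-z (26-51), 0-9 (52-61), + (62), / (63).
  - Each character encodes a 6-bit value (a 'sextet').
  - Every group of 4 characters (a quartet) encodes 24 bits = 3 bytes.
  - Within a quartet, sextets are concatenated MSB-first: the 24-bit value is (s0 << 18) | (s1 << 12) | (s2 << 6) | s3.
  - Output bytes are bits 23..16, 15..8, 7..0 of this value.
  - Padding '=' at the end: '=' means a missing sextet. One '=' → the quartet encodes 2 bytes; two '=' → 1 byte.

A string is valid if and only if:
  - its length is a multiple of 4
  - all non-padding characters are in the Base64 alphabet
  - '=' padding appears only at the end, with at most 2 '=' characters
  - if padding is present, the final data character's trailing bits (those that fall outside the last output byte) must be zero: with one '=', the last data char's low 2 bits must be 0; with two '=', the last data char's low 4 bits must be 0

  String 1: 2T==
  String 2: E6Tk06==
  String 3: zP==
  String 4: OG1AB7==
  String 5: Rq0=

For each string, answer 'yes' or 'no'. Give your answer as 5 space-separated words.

String 1: '2T==' → invalid (bad trailing bits)
String 2: 'E6Tk06==' → invalid (bad trailing bits)
String 3: 'zP==' → invalid (bad trailing bits)
String 4: 'OG1AB7==' → invalid (bad trailing bits)
String 5: 'Rq0=' → valid

Answer: no no no no yes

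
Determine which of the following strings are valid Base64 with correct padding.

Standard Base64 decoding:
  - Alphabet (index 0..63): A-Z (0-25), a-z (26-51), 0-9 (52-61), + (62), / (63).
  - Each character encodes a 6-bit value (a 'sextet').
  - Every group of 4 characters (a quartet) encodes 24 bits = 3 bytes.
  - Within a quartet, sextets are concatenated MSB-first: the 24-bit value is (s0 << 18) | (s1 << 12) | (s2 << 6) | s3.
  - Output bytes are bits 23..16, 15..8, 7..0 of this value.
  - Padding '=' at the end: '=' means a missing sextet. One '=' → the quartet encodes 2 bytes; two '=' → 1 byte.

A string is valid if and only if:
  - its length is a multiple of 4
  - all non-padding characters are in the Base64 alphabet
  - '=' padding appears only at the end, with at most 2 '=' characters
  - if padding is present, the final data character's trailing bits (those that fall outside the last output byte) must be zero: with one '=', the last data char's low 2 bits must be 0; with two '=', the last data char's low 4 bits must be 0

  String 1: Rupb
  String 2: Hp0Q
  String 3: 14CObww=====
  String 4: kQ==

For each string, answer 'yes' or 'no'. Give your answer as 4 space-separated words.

String 1: 'Rupb' → valid
String 2: 'Hp0Q' → valid
String 3: '14CObww=====' → invalid (5 pad chars (max 2))
String 4: 'kQ==' → valid

Answer: yes yes no yes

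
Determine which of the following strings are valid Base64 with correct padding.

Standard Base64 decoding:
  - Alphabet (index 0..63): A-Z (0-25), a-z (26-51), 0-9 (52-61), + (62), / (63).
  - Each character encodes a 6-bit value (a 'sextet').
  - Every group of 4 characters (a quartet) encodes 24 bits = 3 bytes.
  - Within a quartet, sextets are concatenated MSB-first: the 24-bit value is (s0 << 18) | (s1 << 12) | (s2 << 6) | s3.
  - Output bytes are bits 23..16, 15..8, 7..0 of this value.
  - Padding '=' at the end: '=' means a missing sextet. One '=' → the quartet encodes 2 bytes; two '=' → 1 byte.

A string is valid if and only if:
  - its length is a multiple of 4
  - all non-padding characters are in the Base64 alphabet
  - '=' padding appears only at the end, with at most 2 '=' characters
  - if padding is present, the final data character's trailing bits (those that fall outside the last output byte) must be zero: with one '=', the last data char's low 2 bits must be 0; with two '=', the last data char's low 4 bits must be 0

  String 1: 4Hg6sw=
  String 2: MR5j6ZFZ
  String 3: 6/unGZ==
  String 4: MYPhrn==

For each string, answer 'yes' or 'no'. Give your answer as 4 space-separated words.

Answer: no yes no no

Derivation:
String 1: '4Hg6sw=' → invalid (len=7 not mult of 4)
String 2: 'MR5j6ZFZ' → valid
String 3: '6/unGZ==' → invalid (bad trailing bits)
String 4: 'MYPhrn==' → invalid (bad trailing bits)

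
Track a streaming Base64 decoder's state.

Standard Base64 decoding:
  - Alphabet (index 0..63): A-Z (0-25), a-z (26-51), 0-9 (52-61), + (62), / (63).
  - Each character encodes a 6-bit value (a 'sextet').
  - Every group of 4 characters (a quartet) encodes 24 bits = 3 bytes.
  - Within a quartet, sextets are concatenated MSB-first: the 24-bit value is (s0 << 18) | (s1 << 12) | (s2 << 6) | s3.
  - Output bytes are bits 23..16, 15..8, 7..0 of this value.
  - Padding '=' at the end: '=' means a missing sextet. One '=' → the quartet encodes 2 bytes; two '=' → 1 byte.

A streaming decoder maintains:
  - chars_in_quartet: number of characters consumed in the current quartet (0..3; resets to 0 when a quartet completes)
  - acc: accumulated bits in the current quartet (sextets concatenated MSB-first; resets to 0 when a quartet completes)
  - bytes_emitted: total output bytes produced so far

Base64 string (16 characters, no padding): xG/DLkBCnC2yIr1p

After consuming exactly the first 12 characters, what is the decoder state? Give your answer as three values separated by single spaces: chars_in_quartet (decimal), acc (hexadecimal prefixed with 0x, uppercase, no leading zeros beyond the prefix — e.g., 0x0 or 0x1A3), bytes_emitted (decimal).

Answer: 0 0x0 9

Derivation:
After char 0 ('x'=49): chars_in_quartet=1 acc=0x31 bytes_emitted=0
After char 1 ('G'=6): chars_in_quartet=2 acc=0xC46 bytes_emitted=0
After char 2 ('/'=63): chars_in_quartet=3 acc=0x311BF bytes_emitted=0
After char 3 ('D'=3): chars_in_quartet=4 acc=0xC46FC3 -> emit C4 6F C3, reset; bytes_emitted=3
After char 4 ('L'=11): chars_in_quartet=1 acc=0xB bytes_emitted=3
After char 5 ('k'=36): chars_in_quartet=2 acc=0x2E4 bytes_emitted=3
After char 6 ('B'=1): chars_in_quartet=3 acc=0xB901 bytes_emitted=3
After char 7 ('C'=2): chars_in_quartet=4 acc=0x2E4042 -> emit 2E 40 42, reset; bytes_emitted=6
After char 8 ('n'=39): chars_in_quartet=1 acc=0x27 bytes_emitted=6
After char 9 ('C'=2): chars_in_quartet=2 acc=0x9C2 bytes_emitted=6
After char 10 ('2'=54): chars_in_quartet=3 acc=0x270B6 bytes_emitted=6
After char 11 ('y'=50): chars_in_quartet=4 acc=0x9C2DB2 -> emit 9C 2D B2, reset; bytes_emitted=9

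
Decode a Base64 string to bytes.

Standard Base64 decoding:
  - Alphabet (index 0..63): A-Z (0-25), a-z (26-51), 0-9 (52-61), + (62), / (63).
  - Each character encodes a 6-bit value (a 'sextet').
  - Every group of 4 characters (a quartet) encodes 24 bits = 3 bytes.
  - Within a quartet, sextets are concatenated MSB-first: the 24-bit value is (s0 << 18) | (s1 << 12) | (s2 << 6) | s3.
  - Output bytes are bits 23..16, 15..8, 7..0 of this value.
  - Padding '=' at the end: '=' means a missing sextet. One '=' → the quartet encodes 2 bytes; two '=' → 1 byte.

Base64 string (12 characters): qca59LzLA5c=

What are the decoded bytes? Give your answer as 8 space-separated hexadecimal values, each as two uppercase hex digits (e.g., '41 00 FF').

Answer: A9 C6 B9 F4 BC CB 03 97

Derivation:
After char 0 ('q'=42): chars_in_quartet=1 acc=0x2A bytes_emitted=0
After char 1 ('c'=28): chars_in_quartet=2 acc=0xA9C bytes_emitted=0
After char 2 ('a'=26): chars_in_quartet=3 acc=0x2A71A bytes_emitted=0
After char 3 ('5'=57): chars_in_quartet=4 acc=0xA9C6B9 -> emit A9 C6 B9, reset; bytes_emitted=3
After char 4 ('9'=61): chars_in_quartet=1 acc=0x3D bytes_emitted=3
After char 5 ('L'=11): chars_in_quartet=2 acc=0xF4B bytes_emitted=3
After char 6 ('z'=51): chars_in_quartet=3 acc=0x3D2F3 bytes_emitted=3
After char 7 ('L'=11): chars_in_quartet=4 acc=0xF4BCCB -> emit F4 BC CB, reset; bytes_emitted=6
After char 8 ('A'=0): chars_in_quartet=1 acc=0x0 bytes_emitted=6
After char 9 ('5'=57): chars_in_quartet=2 acc=0x39 bytes_emitted=6
After char 10 ('c'=28): chars_in_quartet=3 acc=0xE5C bytes_emitted=6
Padding '=': partial quartet acc=0xE5C -> emit 03 97; bytes_emitted=8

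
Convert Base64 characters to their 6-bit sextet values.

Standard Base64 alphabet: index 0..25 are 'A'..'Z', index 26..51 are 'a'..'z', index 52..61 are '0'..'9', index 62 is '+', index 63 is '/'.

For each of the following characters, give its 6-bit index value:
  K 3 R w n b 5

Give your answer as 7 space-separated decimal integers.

'K': A..Z range, ord('K') − ord('A') = 10
'3': 0..9 range, 52 + ord('3') − ord('0') = 55
'R': A..Z range, ord('R') − ord('A') = 17
'w': a..z range, 26 + ord('w') − ord('a') = 48
'n': a..z range, 26 + ord('n') − ord('a') = 39
'b': a..z range, 26 + ord('b') − ord('a') = 27
'5': 0..9 range, 52 + ord('5') − ord('0') = 57

Answer: 10 55 17 48 39 27 57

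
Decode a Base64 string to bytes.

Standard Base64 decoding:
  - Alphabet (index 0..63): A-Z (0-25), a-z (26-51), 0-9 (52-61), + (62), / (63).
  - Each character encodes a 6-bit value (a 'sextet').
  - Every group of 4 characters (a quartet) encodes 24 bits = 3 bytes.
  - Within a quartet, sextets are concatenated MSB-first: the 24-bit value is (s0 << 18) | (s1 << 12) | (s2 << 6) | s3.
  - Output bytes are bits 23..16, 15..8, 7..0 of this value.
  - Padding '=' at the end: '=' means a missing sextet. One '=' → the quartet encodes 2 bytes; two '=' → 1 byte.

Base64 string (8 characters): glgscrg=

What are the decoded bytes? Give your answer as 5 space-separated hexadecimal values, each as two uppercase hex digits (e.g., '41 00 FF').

Answer: 82 58 2C 72 B8

Derivation:
After char 0 ('g'=32): chars_in_quartet=1 acc=0x20 bytes_emitted=0
After char 1 ('l'=37): chars_in_quartet=2 acc=0x825 bytes_emitted=0
After char 2 ('g'=32): chars_in_quartet=3 acc=0x20960 bytes_emitted=0
After char 3 ('s'=44): chars_in_quartet=4 acc=0x82582C -> emit 82 58 2C, reset; bytes_emitted=3
After char 4 ('c'=28): chars_in_quartet=1 acc=0x1C bytes_emitted=3
After char 5 ('r'=43): chars_in_quartet=2 acc=0x72B bytes_emitted=3
After char 6 ('g'=32): chars_in_quartet=3 acc=0x1CAE0 bytes_emitted=3
Padding '=': partial quartet acc=0x1CAE0 -> emit 72 B8; bytes_emitted=5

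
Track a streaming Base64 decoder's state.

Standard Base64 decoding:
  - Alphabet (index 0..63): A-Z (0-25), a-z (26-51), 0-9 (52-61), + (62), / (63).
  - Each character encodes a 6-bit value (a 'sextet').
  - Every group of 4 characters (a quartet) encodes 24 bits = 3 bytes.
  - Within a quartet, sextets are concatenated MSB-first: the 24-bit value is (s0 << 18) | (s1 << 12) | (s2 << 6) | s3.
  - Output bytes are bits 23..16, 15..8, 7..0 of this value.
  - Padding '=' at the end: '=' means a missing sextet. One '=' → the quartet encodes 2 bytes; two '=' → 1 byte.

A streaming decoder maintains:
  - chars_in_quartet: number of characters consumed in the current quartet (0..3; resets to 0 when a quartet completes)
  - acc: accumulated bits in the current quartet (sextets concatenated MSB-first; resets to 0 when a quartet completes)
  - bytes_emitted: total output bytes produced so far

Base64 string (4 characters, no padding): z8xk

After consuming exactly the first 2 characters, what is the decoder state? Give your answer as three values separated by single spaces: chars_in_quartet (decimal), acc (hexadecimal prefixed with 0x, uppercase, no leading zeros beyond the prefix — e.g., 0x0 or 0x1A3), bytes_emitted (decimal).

Answer: 2 0xCFC 0

Derivation:
After char 0 ('z'=51): chars_in_quartet=1 acc=0x33 bytes_emitted=0
After char 1 ('8'=60): chars_in_quartet=2 acc=0xCFC bytes_emitted=0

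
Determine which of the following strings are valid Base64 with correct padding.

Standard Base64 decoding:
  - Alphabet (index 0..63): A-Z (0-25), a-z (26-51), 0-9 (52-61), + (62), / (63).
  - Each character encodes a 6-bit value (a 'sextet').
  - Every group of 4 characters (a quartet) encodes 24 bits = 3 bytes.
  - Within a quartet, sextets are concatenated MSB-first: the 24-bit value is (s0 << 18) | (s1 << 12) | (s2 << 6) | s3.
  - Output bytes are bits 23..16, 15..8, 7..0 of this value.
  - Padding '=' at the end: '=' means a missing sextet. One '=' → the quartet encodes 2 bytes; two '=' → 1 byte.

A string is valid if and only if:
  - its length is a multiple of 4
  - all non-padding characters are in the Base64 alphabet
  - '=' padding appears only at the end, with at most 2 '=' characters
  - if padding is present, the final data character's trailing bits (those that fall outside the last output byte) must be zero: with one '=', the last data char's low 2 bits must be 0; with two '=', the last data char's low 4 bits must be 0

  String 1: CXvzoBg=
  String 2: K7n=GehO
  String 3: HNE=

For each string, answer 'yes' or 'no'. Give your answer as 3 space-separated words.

String 1: 'CXvzoBg=' → valid
String 2: 'K7n=GehO' → invalid (bad char(s): ['=']; '=' in middle)
String 3: 'HNE=' → valid

Answer: yes no yes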